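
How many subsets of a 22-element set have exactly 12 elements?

Choose the 12 positions: C(22,12) = 646646.

646646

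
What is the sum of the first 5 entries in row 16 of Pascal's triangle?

1 + 16 + 120 + 560 + 1820 = 2517.

2517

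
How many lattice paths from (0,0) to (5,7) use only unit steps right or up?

792

Each path is a sequence of 12 steps with 5 rights: C(12,5) = 792.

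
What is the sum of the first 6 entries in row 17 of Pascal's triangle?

9402

1 + 17 + 136 + 680 + 2380 + 6188 = 9402.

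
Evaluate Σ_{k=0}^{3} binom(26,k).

2952

1 + 26 + 325 + 2600 = 2952.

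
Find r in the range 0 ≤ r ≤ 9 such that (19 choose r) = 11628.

5

C(19,r) increases on 0 ≤ r ≤ 9. C(19,4) = 3876 and C(19,5) = 11628, so r = 5.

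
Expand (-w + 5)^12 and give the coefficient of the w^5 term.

-61875000

The general term is C(12,j)·(-w)^j·(5)^(12-j); the w^5 term has j = 5.
C(12,5) = 792.
Coefficient = C(12,5) · (-1)^5 · 5^7 = 792 · (-1) · 78125 = -61875000.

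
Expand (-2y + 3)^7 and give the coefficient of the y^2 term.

20412

The general term is C(7,j)·(-2y)^j·(3)^(7-j); the y^2 term has j = 2.
C(7,2) = 21.
Coefficient = C(7,2) · (-2)^2 · 3^5 = 21 · 4 · 243 = 20412.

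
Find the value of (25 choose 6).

C(25,6) = (25·24·23·22·21·20) / 6! = 127512000 / 720 = 177100.

177100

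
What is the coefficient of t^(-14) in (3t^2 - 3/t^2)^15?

-19586258055

General term: C(15,j)·(3t^2)^j·(-3/t^2)^(15-j), with t-exponent 2j − 2(15−j) = 4j − 30.
Set 4j − 30 = -14: j = 4.
C(15,4) = 1365; 3^4 = 81; (-3)^11 = -177147.
Coefficient = 1365 · 81 · (-177147) = -19586258055.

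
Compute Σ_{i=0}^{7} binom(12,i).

1 + 12 + 66 + 220 + 495 + 792 + 924 + 792 = 3302.

3302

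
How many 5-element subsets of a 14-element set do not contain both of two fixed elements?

All 5-subsets: C(14,5) = 2002. Those containing both fixed elements: C(12,3) = 220.
2002 − 220 = 1782.

1782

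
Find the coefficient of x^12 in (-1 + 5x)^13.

The general term is C(13,j)·(-1)^j·(5x)^(13-j); the x^12 term has j = 1.
C(13,1) = 13.
Coefficient = C(13,1) · (-1)^1 · 5^12 = 13 · (-1) · 244140625 = -3173828125.

-3173828125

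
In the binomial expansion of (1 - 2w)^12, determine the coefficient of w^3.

-1760

The general term is C(12,j)·(1)^j·(-2w)^(12-j); the w^3 term has j = 9.
C(12,9) = 220.
Coefficient = C(12,9) · (-2)^3 = 220 · (-8) = -1760.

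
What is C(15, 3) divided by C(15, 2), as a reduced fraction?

C(n,k+1)/C(n,k) = (n−k)/(k+1) = (15−2)/(2+1) = 13/3.

13/3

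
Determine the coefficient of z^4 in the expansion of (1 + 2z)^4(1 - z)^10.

26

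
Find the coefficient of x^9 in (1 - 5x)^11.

The general term is C(11,j)·(1)^j·(-5x)^(11-j); the x^9 term has j = 2.
C(11,2) = 55.
Coefficient = C(11,2) · (-5)^9 = 55 · (-1953125) = -107421875.

-107421875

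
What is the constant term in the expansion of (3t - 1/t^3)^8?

General term: C(8,j)·(3t)^j·(-1/t^3)^(8-j), with t-exponent 1j − 3(8−j) = 4j − 24.
Set 4j − 24 = 0: j = 6.
C(8,6) = 28; 3^6 = 729; (-1)^2 = 1.
Coefficient = 28 · 729 · 1 = 20412.

20412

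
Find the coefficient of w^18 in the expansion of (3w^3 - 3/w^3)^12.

General term: C(12,j)·(3w^3)^j·(-3/w^3)^(12-j), with w-exponent 3j − 3(12−j) = 6j − 36.
Set 6j − 36 = 18: j = 9.
C(12,9) = 220; 3^9 = 19683; (-3)^3 = -27.
Coefficient = 220 · 19683 · (-27) = -116917020.

-116917020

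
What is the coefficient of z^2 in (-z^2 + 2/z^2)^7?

General term: C(7,j)·(-z^2)^j·(2/z^2)^(7-j), with z-exponent 2j − 2(7−j) = 4j − 14.
Set 4j − 14 = 2: j = 4.
C(7,4) = 35; (-1)^4 = 1; 2^3 = 8.
Coefficient = 35 · 1 · 8 = 280.

280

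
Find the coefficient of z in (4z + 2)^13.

212992

The general term is C(13,j)·(4z)^j·(2)^(13-j); the z^1 term has j = 1.
C(13,1) = 13.
Coefficient = C(13,1) · 4^1 · 2^12 = 13 · 4 · 4096 = 212992.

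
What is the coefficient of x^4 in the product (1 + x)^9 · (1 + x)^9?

(1 + x)^9(1 + x)^9 = (1 + x)^18, so the coefficient of x^4 is C(18,4)·1^4 = 3060·1 = 3060.

3060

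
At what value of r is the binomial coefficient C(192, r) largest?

96

C(192,r) is maximized at r = 192/2 = 96.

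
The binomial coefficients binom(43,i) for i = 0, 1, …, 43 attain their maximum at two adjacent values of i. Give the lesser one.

For odd n = 43, C(43,i) peaks at i = (n−1)/2 and (n+1)/2; the lesser is 21.

21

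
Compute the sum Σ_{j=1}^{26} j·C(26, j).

Since j·C(26,j) = 26·C(25,j−1), the sum is 26·2^25 = 26·33554432 = 872415232.

872415232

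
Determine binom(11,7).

330

C(11,7) = C(11,4) by symmetry.
C(11,4) = (11·10·9·8) / 4! = 7920 / 24 = 330.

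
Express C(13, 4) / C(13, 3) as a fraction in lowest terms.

5/2

C(n,k+1)/C(n,k) = (n−k)/(k+1) = (13−3)/(3+1) = 10/4 = 5/2.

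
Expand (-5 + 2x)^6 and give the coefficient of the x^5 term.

-960

The general term is C(6,j)·(-5)^j·(2x)^(6-j); the x^5 term has j = 1.
C(6,1) = 6.
Coefficient = C(6,1) · (-5)^1 · 2^5 = 6 · (-5) · 32 = -960.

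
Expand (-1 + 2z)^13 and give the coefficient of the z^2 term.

-312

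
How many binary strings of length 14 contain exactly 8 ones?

Choose the 8 positions: C(14,8) = 3003.

3003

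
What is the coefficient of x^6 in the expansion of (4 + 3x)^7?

The general term is C(7,j)·(4)^j·(3x)^(7-j); the x^6 term has j = 1.
C(7,1) = 7.
Coefficient = C(7,1) · 4^1 · 3^6 = 7 · 4 · 729 = 20412.

20412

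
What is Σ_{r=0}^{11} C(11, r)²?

By Vandermonde's identity, Σ C(11,r)² = C(22,11) = 705432.

705432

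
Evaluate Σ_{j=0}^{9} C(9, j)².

By Vandermonde's identity, Σ C(9,j)² = C(18,9) = 48620.

48620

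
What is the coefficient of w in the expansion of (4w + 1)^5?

The general term is C(5,j)·(4w)^j·(1)^(5-j); the w^1 term has j = 1.
C(5,1) = 5.
Coefficient = C(5,1) · 4^1 = 5 · 4 = 20.

20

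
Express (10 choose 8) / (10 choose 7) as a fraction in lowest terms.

3/8

C(n,k+1)/C(n,k) = (n−k)/(k+1) = (10−7)/(7+1) = 3/8.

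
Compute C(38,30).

C(38,30) = C(38,8) by symmetry.
C(38,8) = (38·37·36·35·34·33·32·31) / 8! = 1971788797440 / 40320 = 48903492.

48903492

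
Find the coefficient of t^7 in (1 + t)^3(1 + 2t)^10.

Coefficient of t^7 = Σ_{j} C(3,j)·1^j·C(10,7-j)·2^(7-j) for j from 0 to 3.
= 15360 + 40320 + 24192 + 3360 = 83232.

83232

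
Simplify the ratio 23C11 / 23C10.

13/11

C(n,k+1)/C(n,k) = (n−k)/(k+1) = (23−10)/(10+1) = 13/11.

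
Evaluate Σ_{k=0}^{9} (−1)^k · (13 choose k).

The partial alternating sum Σ_{k=0}^{9} (−1)^k C(13,k) = (−1)^9 C(12,9) = -220.

-220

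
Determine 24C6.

C(24,6) = (24·23·22·21·20·19) / 6! = 96909120 / 720 = 134596.

134596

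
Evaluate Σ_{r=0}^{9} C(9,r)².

48620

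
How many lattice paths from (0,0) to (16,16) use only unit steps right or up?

601080390

Each path is a sequence of 32 steps with 16 rights: C(32,16) = 601080390.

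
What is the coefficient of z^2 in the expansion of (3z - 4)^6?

34560

The general term is C(6,j)·(3z)^j·(-4)^(6-j); the z^2 term has j = 2.
C(6,2) = 15.
Coefficient = C(6,2) · 3^2 · (-4)^4 = 15 · 9 · 256 = 34560.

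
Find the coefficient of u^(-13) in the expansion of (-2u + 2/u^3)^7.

2688

General term: C(7,j)·(-2u)^j·(2/u^3)^(7-j), with u-exponent 1j − 3(7−j) = 4j − 21.
Set 4j − 21 = -13: j = 2.
C(7,2) = 21; (-2)^2 = 4; 2^5 = 32.
Coefficient = 21 · 4 · 32 = 2688.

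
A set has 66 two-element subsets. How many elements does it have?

n(n−1)/2 = 66 ⇒ n(n−1) = 132. Since 12·11 = 132, n = 12.

12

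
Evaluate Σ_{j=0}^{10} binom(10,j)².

By Vandermonde's identity, Σ C(10,j)² = C(20,10) = 184756.

184756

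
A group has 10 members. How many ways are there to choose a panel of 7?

120

This is C(10,7) = 120.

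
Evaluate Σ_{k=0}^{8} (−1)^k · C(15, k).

The partial alternating sum Σ_{k=0}^{8} (−1)^k C(15,k) = (−1)^8 C(14,8) = 3003.

3003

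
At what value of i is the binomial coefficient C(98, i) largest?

C(98,i) is maximized at i = 98/2 = 49.

49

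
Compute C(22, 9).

497420

C(22,9) = (22·21·20·19·18·17·16·15·14) / 9! = 180503769600 / 362880 = 497420.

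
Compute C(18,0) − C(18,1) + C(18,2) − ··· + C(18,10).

The partial alternating sum Σ_{k=0}^{10} (−1)^k C(18,k) = (−1)^10 C(17,10) = 19448.

19448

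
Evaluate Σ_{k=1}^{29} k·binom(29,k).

Since k·C(29,k) = 29·C(28,k−1), the sum is 29·2^28 = 29·268435456 = 7784628224.

7784628224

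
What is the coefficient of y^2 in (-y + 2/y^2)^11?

General term: C(11,j)·(-y)^j·(2/y^2)^(11-j), with y-exponent 1j − 2(11−j) = 3j − 22.
Set 3j − 22 = 2: j = 8.
C(11,8) = 165; (-1)^8 = 1; 2^3 = 8.
Coefficient = 165 · 1 · 8 = 1320.

1320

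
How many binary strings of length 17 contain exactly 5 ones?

6188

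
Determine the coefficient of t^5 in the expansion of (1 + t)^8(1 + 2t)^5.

Coefficient of t^5 = Σ_{j} C(8,j)·1^j·C(5,5-j)·2^(5-j) for j from 0 to 5.
= 32 + 640 + 2240 + 2240 + 700 + 56 = 5908.

5908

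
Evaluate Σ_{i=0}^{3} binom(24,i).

1 + 24 + 276 + 2024 = 2325.

2325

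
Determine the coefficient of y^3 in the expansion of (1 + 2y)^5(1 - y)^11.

25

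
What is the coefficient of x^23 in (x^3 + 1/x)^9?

General term: C(9,j)·(x^3)^j·(1/x)^(9-j), with x-exponent 3j − 1(9−j) = 4j − 9.
Set 4j − 9 = 23: j = 8.
C(9,8) = 9; 1^8 = 1; 1^1 = 1.
Coefficient = 9 · 1 · 1 = 9.

9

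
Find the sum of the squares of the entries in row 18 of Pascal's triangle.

Σ C(18,r)² is the coefficient of x^18 in (1+x)^18(1+x)^18 = (1+x)^36, i.e. C(36,18) = 9075135300.

9075135300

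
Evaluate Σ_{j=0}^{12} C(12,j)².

By Vandermonde's identity, Σ C(12,j)² = C(24,12) = 2704156.

2704156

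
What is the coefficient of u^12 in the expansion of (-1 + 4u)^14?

1526726656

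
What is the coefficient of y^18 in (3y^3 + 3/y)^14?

14363255907

General term: C(14,j)·(3y^3)^j·(3/y)^(14-j), with y-exponent 3j − 1(14−j) = 4j − 14.
Set 4j − 14 = 18: j = 8.
C(14,8) = 3003; 3^8 = 6561; 3^6 = 729.
Coefficient = 3003 · 6561 · 729 = 14363255907.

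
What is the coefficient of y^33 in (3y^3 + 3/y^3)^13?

20726199

General term: C(13,j)·(3y^3)^j·(3/y^3)^(13-j), with y-exponent 3j − 3(13−j) = 6j − 39.
Set 6j − 39 = 33: j = 12.
C(13,12) = 13; 3^12 = 531441; 3^1 = 3.
Coefficient = 13 · 531441 · 3 = 20726199.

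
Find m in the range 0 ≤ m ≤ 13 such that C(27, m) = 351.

2

C(27,m) increases on 0 ≤ m ≤ 13. C(27,1) = 27 and C(27,2) = 351, so m = 2.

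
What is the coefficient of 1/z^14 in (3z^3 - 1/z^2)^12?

594

General term: C(12,j)·(3z^3)^j·(-1/z^2)^(12-j), with z-exponent 3j − 2(12−j) = 5j − 24.
Set 5j − 24 = -14: j = 2.
C(12,2) = 66; 3^2 = 9; (-1)^10 = 1.
Coefficient = 66 · 9 · 1 = 594.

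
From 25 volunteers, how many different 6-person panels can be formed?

This is C(25,6) = 177100.

177100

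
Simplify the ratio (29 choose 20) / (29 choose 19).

1/2

C(n,k+1)/C(n,k) = (n−k)/(k+1) = (29−19)/(19+1) = 10/20 = 1/2.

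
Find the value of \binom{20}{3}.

1140

C(20,3) = (20·19·18) / 3! = 6840 / 6 = 1140.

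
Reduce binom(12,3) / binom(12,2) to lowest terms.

10/3

C(n,k+1)/C(n,k) = (n−k)/(k+1) = (12−2)/(2+1) = 10/3.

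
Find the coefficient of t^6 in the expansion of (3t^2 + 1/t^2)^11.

General term: C(11,j)·(3t^2)^j·(1/t^2)^(11-j), with t-exponent 2j − 2(11−j) = 4j − 22.
Set 4j − 22 = 6: j = 7.
C(11,7) = 330; 3^7 = 2187; 1^4 = 1.
Coefficient = 330 · 2187 · 1 = 721710.

721710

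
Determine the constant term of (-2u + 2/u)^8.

General term: C(8,j)·(-2u)^j·(2/u)^(8-j), with u-exponent 1j − 1(8−j) = 2j − 8.
Set 2j − 8 = 0: j = 4.
C(8,4) = 70; (-2)^4 = 16; 2^4 = 16.
Coefficient = 70 · 16 · 16 = 17920.

17920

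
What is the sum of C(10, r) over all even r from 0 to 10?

Even-r terms of row 10 sum to 2^9 = 512.

512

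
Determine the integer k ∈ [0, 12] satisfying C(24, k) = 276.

C(24,k) increases on 0 ≤ k ≤ 12. C(24,1) = 24 and C(24,2) = 276, so k = 2.

2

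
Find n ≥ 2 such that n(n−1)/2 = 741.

n(n−1)/2 = 741 ⇒ n(n−1) = 1482. Since 39·38 = 1482, n = 39.

39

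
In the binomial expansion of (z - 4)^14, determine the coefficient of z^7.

-56229888

The general term is C(14,j)·(z)^j·(-4)^(14-j); the z^7 term has j = 7.
C(14,7) = 3432.
Coefficient = C(14,7) · (-4)^7 = 3432 · (-16384) = -56229888.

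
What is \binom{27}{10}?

C(27,10) = (27·26·25·24·23·22·21·20·19·18) / 10! = 30613591008000 / 3628800 = 8436285.

8436285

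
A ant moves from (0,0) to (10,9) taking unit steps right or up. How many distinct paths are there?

92378

Each path is a sequence of 19 steps with 10 rights: C(19,10) = 92378.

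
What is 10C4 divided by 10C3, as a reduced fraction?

C(n,k+1)/C(n,k) = (n−k)/(k+1) = (10−3)/(3+1) = 7/4.

7/4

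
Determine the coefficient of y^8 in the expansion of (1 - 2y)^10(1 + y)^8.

Coefficient of y^8 = Σ_{j} C(10,j)·(-2)^j·C(8,8-j)·1^(8-j) for j from 0 to 8.
= 1 + (-160) + 5040 + (-53760) + 235200 + (-451584) + 376320 + (-122880) + 11520 = -303.

-303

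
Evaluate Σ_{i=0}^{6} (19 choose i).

1 + 19 + 171 + 969 + 3876 + 11628 + 27132 = 43796.

43796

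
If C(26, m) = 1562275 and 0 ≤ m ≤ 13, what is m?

8

C(26,m) increases on 0 ≤ m ≤ 13. C(26,7) = 657800 and C(26,8) = 1562275, so m = 8.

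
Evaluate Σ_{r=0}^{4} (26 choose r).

17902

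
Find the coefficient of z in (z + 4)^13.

The general term is C(13,j)·(z)^j·(4)^(13-j); the z^1 term has j = 1.
C(13,1) = 13.
Coefficient = C(13,1) · 4^12 = 13 · 16777216 = 218103808.

218103808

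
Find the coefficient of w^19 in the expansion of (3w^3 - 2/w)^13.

-270208224

General term: C(13,j)·(3w^3)^j·(-2/w)^(13-j), with w-exponent 3j − 1(13−j) = 4j − 13.
Set 4j − 13 = 19: j = 8.
C(13,8) = 1287; 3^8 = 6561; (-2)^5 = -32.
Coefficient = 1287 · 6561 · (-32) = -270208224.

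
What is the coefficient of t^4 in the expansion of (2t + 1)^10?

3360

The general term is C(10,j)·(2t)^j·(1)^(10-j); the t^4 term has j = 4.
C(10,4) = 210.
Coefficient = C(10,4) · 2^4 = 210 · 16 = 3360.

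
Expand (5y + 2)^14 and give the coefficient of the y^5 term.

The general term is C(14,j)·(5y)^j·(2)^(14-j); the y^5 term has j = 5.
C(14,5) = 2002.
Coefficient = C(14,5) · 5^5 · 2^9 = 2002 · 3125 · 512 = 3203200000.

3203200000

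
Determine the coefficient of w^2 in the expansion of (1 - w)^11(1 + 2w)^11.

33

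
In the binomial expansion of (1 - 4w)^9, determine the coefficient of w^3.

-5376

The general term is C(9,j)·(1)^j·(-4w)^(9-j); the w^3 term has j = 6.
C(9,6) = 84.
Coefficient = C(9,6) · (-4)^3 = 84 · (-64) = -5376.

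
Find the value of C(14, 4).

1001

C(14,4) = (14·13·12·11) / 4! = 24024 / 24 = 1001.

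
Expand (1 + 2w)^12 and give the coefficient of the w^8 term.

The general term is C(12,j)·(1)^j·(2w)^(12-j); the w^8 term has j = 4.
C(12,4) = 495.
Coefficient = C(12,4) · 2^8 = 495 · 256 = 126720.

126720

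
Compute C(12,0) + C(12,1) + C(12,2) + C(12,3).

299

1 + 12 + 66 + 220 = 299.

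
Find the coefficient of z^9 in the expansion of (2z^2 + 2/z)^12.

General term: C(12,j)·(2z^2)^j·(2/z)^(12-j), with z-exponent 2j − 1(12−j) = 3j − 12.
Set 3j − 12 = 9: j = 7.
C(12,7) = 792; 2^7 = 128; 2^5 = 32.
Coefficient = 792 · 128 · 32 = 3244032.

3244032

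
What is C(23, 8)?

C(23,8) = (23·22·21·20·19·18·17·16) / 8! = 19769460480 / 40320 = 490314.

490314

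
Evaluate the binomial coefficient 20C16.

4845

C(20,16) = C(20,4) by symmetry.
C(20,4) = (20·19·18·17) / 4! = 116280 / 24 = 4845.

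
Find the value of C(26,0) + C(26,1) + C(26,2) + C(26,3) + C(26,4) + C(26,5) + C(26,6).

313912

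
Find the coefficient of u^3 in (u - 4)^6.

-1280

The general term is C(6,j)·(u)^j·(-4)^(6-j); the u^3 term has j = 3.
C(6,3) = 20.
Coefficient = C(6,3) · (-4)^3 = 20 · (-64) = -1280.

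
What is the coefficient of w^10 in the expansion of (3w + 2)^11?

The general term is C(11,j)·(3w)^j·(2)^(11-j); the w^10 term has j = 10.
C(11,10) = 11.
Coefficient = C(11,10) · 3^10 · 2^1 = 11 · 59049 · 2 = 1299078.

1299078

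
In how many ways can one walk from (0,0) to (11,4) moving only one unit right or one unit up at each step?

1365

Each path is a sequence of 15 steps with 11 rights: C(15,11) = 1365.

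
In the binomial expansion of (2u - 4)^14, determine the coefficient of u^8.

The general term is C(14,j)·(2u)^j·(-4)^(14-j); the u^8 term has j = 8.
C(14,8) = 3003.
Coefficient = C(14,8) · 2^8 · (-4)^6 = 3003 · 256 · 4096 = 3148873728.

3148873728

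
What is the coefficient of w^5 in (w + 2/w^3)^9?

18

General term: C(9,j)·(w)^j·(2/w^3)^(9-j), with w-exponent 1j − 3(9−j) = 4j − 27.
Set 4j − 27 = 5: j = 8.
C(9,8) = 9; 1^8 = 1; 2^1 = 2.
Coefficient = 9 · 1 · 2 = 18.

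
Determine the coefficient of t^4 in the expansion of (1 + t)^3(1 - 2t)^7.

Coefficient of t^4 = Σ_{j} C(3,j)·1^j·C(7,4-j)·(-2)^(4-j) for j from 0 to 3.
= 560 + (-840) + 252 + (-14) = -42.

-42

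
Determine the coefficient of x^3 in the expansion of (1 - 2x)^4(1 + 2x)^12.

Coefficient of x^3 = Σ_{j} C(4,j)·(-2)^j·C(12,3-j)·2^(3-j) for j from 0 to 3.
= 1760 + (-2112) + 576 + (-32) = 192.

192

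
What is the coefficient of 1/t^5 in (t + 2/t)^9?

General term: C(9,j)·(t)^j·(2/t)^(9-j), with t-exponent 1j − 1(9−j) = 2j − 9.
Set 2j − 9 = -5: j = 2.
C(9,2) = 36; 1^2 = 1; 2^7 = 128.
Coefficient = 36 · 1 · 128 = 4608.

4608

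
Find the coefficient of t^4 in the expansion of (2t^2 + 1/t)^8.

General term: C(8,j)·(2t^2)^j·(1/t)^(8-j), with t-exponent 2j − 1(8−j) = 3j − 8.
Set 3j − 8 = 4: j = 4.
C(8,4) = 70; 2^4 = 16; 1^4 = 1.
Coefficient = 70 · 16 · 1 = 1120.

1120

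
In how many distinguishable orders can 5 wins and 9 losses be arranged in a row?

2002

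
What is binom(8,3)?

56

C(8,3) = (8·7·6) / 3! = 336 / 6 = 56.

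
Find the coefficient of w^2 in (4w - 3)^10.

4723920

The general term is C(10,j)·(4w)^j·(-3)^(10-j); the w^2 term has j = 2.
C(10,2) = 45.
Coefficient = C(10,2) · 4^2 · (-3)^8 = 45 · 16 · 6561 = 4723920.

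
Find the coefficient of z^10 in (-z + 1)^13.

The general term is C(13,j)·(-z)^j·(1)^(13-j); the z^10 term has j = 10.
C(13,10) = 286.
Coefficient = C(13,10) = 286.

286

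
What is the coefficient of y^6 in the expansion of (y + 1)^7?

The general term is C(7,j)·(y)^j·(1)^(7-j); the y^6 term has j = 6.
C(7,6) = 7.
Coefficient = C(7,6) = 7.

7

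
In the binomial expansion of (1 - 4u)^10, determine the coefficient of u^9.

-2621440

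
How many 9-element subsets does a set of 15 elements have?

5005

C(15,9) = C(15,6) by symmetry.
C(15,6) = (15·14·13·12·11·10) / 6! = 3603600 / 720 = 5005.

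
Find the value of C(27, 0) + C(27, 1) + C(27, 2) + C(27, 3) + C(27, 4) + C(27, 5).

101584

1 + 27 + 351 + 2925 + 17550 + 80730 = 101584.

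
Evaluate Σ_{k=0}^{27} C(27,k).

134217728

Setting x = 1 in (1+x)^27 gives Σ C(27,k) = 2^27 = 134217728.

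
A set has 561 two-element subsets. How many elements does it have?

n(n−1)/2 = 561 ⇒ n(n−1) = 1122. Since 34·33 = 1122, n = 34.

34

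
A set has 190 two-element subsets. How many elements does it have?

20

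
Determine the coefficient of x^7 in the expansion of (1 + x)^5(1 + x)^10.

6435

(1 + x)^5(1 + x)^10 = (1 + x)^15, so the coefficient of x^7 is C(15,7)·1^7 = 6435·1 = 6435.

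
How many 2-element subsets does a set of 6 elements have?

C(6,2) = (6·5) / 2! = 30 / 2 = 15.

15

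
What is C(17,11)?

12376

C(17,11) = C(17,6) by symmetry.
C(17,6) = (17·16·15·14·13·12) / 6! = 8910720 / 720 = 12376.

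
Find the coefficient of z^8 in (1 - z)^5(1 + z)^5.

5

Coefficient of z^8 = Σ_{j} C(5,j)·(-1)^j·C(5,8-j)·1^(8-j) for j from 3 to 5.
= (-10) + 25 + (-10) = 5.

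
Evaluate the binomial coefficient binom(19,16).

969

C(19,16) = C(19,3) by symmetry.
C(19,3) = (19·18·17) / 3! = 5814 / 6 = 969.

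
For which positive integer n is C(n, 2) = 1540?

56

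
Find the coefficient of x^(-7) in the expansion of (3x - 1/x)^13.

7722

General term: C(13,j)·(3x)^j·(-1/x)^(13-j), with x-exponent 1j − 1(13−j) = 2j − 13.
Set 2j − 13 = -7: j = 3.
C(13,3) = 286; 3^3 = 27; (-1)^10 = 1.
Coefficient = 286 · 27 · 1 = 7722.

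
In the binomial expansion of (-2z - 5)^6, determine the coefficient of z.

The general term is C(6,j)·(-2z)^j·(-5)^(6-j); the z^1 term has j = 1.
C(6,1) = 6.
Coefficient = C(6,1) · (-2)^1 · (-5)^5 = 6 · (-2) · (-3125) = 37500.

37500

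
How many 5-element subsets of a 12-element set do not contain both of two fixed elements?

672

All 5-subsets: C(12,5) = 792. Those containing both fixed elements: C(10,3) = 120.
792 − 120 = 672.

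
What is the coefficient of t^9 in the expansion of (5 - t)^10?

The general term is C(10,j)·(5)^j·(-t)^(10-j); the t^9 term has j = 1.
C(10,1) = 10.
Coefficient = C(10,1) · 5^1 · (-1)^9 = 10 · 5 · (-1) = -50.

-50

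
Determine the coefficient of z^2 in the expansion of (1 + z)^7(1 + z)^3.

(1 + z)^7(1 + z)^3 = (1 + z)^10, so the coefficient of z^2 is C(10,2)·1^2 = 45·1 = 45.

45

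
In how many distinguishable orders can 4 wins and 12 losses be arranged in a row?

1820

Choose positions for the wins: C(16,4) = 1820.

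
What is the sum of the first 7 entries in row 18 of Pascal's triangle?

1 + 18 + 153 + 816 + 3060 + 8568 + 18564 = 31180.

31180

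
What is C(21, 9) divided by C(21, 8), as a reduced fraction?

C(n,k+1)/C(n,k) = (n−k)/(k+1) = (21−8)/(8+1) = 13/9.

13/9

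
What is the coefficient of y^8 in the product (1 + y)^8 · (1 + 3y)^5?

Coefficient of y^8 = Σ_{j} C(8,j)·1^j·C(5,8-j)·3^(8-j) for j from 3 to 8.
= 13608 + 28350 + 15120 + 2520 + 120 + 1 = 59719.

59719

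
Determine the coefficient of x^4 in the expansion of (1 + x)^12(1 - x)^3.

Coefficient of x^4 = Σ_{j} C(12,j)·1^j·C(3,4-j)·(-1)^(4-j) for j from 1 to 4.
= (-12) + 198 + (-660) + 495 = 21.

21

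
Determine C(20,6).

38760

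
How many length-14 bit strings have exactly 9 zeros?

2002

Choose the 9 positions: C(14,9) = 2002.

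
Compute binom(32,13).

C(32,13) = (32·31·30·29·28·27·26·25·24·23·22·21·20) / 13! = 2163102632570880000 / 6227020800 = 347373600.

347373600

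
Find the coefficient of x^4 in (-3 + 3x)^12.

The general term is C(12,j)·(-3)^j·(3x)^(12-j); the x^4 term has j = 8.
C(12,8) = 495.
Coefficient = C(12,8) · (-3)^8 · 3^4 = 495 · 6561 · 81 = 263063295.

263063295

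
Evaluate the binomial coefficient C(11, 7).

C(11,7) = C(11,4) by symmetry.
C(11,4) = (11·10·9·8) / 4! = 7920 / 24 = 330.

330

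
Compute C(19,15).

C(19,15) = C(19,4) by symmetry.
C(19,4) = (19·18·17·16) / 4! = 93024 / 24 = 3876.

3876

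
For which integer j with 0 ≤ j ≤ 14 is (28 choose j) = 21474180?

11

C(28,j) increases on 0 ≤ j ≤ 14. C(28,10) = 13123110 and C(28,11) = 21474180, so j = 11.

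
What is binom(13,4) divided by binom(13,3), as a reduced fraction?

C(n,k+1)/C(n,k) = (n−k)/(k+1) = (13−3)/(3+1) = 10/4 = 5/2.

5/2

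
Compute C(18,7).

C(18,7) = (18·17·16·15·14·13·12) / 7! = 160392960 / 5040 = 31824.

31824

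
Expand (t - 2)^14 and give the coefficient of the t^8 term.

The general term is C(14,j)·(t)^j·(-2)^(14-j); the t^8 term has j = 8.
C(14,8) = 3003.
Coefficient = C(14,8) · (-2)^6 = 3003 · 64 = 192192.

192192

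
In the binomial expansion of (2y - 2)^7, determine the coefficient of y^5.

The general term is C(7,j)·(2y)^j·(-2)^(7-j); the y^5 term has j = 5.
C(7,5) = 21.
Coefficient = C(7,5) · 2^5 · (-2)^2 = 21 · 32 · 4 = 2688.

2688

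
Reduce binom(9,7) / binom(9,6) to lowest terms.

3/7

C(n,k+1)/C(n,k) = (n−k)/(k+1) = (9−6)/(6+1) = 3/7.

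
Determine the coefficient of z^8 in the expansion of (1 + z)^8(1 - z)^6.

-5

Coefficient of z^8 = Σ_{j} C(8,j)·1^j·C(6,8-j)·(-1)^(8-j) for j from 2 to 8.
= 28 + (-336) + 1050 + (-1120) + 420 + (-48) + 1 = -5.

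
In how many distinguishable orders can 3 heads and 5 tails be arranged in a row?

Choose positions for the heads: C(8,3) = 56.

56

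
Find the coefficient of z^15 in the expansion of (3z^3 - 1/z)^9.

-61236

General term: C(9,j)·(3z^3)^j·(-1/z)^(9-j), with z-exponent 3j − 1(9−j) = 4j − 9.
Set 4j − 9 = 15: j = 6.
C(9,6) = 84; 3^6 = 729; (-1)^3 = -1.
Coefficient = 84 · 729 · (-1) = -61236.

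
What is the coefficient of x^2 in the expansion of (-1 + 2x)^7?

-84

The general term is C(7,j)·(-1)^j·(2x)^(7-j); the x^2 term has j = 5.
C(7,5) = 21.
Coefficient = C(7,5) · (-1)^5 · 2^2 = 21 · (-1) · 4 = -84.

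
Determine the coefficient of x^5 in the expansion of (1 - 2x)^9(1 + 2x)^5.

-640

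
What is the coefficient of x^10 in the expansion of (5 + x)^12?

1650

The general term is C(12,j)·(5)^j·(x)^(12-j); the x^10 term has j = 2.
C(12,2) = 66.
Coefficient = C(12,2) · 5^2 = 66 · 25 = 1650.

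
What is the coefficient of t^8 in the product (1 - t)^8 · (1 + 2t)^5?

Coefficient of t^8 = Σ_{j} C(8,j)·(-1)^j·C(5,8-j)·2^(8-j) for j from 3 to 8.
= (-1792) + 5600 + (-4480) + 1120 + (-80) + 1 = 369.

369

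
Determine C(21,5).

C(21,5) = (21·20·19·18·17) / 5! = 2441880 / 120 = 20349.

20349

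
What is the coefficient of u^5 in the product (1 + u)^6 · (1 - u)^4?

Coefficient of u^5 = Σ_{j} C(6,j)·1^j·C(4,5-j)·(-1)^(5-j) for j from 1 to 5.
= 6 + (-60) + 120 + (-60) + 6 = 12.

12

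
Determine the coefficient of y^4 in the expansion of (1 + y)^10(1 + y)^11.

Coefficient of y^4 = Σ_{j} C(10,j)·C(11,4-j) for j from 0 to 4.
= 330 + 1650 + 2475 + 1320 + 210 = 5985.

5985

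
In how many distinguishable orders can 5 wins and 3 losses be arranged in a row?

56

Choose positions for the wins: C(8,5) = 56.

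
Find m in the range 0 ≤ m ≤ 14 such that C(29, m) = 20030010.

10

C(29,m) increases on 0 ≤ m ≤ 14. C(29,9) = 10015005 and C(29,10) = 20030010, so m = 10.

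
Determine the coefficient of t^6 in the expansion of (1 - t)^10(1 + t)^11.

-120

Coefficient of t^6 = Σ_{j} C(10,j)·(-1)^j·C(11,6-j)·1^(6-j) for j from 0 to 6.
= 462 + (-4620) + 14850 + (-19800) + 11550 + (-2772) + 210 = -120.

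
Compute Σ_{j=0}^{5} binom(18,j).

12616

1 + 18 + 153 + 816 + 3060 + 8568 = 12616.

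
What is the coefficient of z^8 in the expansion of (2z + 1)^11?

The general term is C(11,j)·(2z)^j·(1)^(11-j); the z^8 term has j = 8.
C(11,8) = 165.
Coefficient = C(11,8) · 2^8 = 165 · 256 = 42240.

42240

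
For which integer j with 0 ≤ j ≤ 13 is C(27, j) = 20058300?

13

C(27,j) increases on 0 ≤ j ≤ 13. C(27,12) = 17383860 and C(27,13) = 20058300, so j = 13.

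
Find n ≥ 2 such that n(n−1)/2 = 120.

n(n−1)/2 = 120 ⇒ n(n−1) = 240. Since 16·15 = 240, n = 16.

16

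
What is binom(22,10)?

C(22,10) = (22·21·20·19·18·17·16·15·14·13) / 10! = 2346549004800 / 3628800 = 646646.

646646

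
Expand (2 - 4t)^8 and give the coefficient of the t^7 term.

The general term is C(8,j)·(2)^j·(-4t)^(8-j); the t^7 term has j = 1.
C(8,1) = 8.
Coefficient = C(8,1) · 2^1 · (-4)^7 = 8 · 2 · (-16384) = -262144.

-262144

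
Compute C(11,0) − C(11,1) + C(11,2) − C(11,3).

-120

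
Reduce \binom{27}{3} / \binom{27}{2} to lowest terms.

C(n,k+1)/C(n,k) = (n−k)/(k+1) = (27−2)/(2+1) = 25/3.

25/3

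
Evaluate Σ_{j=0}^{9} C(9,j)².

48620

By Vandermonde's identity, Σ C(9,j)² = C(18,9) = 48620.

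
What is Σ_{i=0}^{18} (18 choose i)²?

9075135300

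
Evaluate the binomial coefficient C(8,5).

56

C(8,5) = C(8,3) by symmetry.
C(8,3) = (8·7·6) / 3! = 336 / 6 = 56.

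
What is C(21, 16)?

C(21,16) = C(21,5) by symmetry.
C(21,5) = (21·20·19·18·17) / 5! = 2441880 / 120 = 20349.

20349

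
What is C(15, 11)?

1365

C(15,11) = C(15,4) by symmetry.
C(15,4) = (15·14·13·12) / 4! = 32760 / 24 = 1365.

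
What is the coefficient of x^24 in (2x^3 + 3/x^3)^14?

20127744

General term: C(14,j)·(2x^3)^j·(3/x^3)^(14-j), with x-exponent 3j − 3(14−j) = 6j − 42.
Set 6j − 42 = 24: j = 11.
C(14,11) = 364; 2^11 = 2048; 3^3 = 27.
Coefficient = 364 · 2048 · 27 = 20127744.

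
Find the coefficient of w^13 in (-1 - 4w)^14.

939524096

The general term is C(14,j)·(-1)^j·(-4w)^(14-j); the w^13 term has j = 1.
C(14,1) = 14.
Coefficient = C(14,1) · (-1)^1 · (-4)^13 = 14 · (-1) · (-67108864) = 939524096.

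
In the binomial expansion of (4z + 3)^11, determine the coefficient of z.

2598156

The general term is C(11,j)·(4z)^j·(3)^(11-j); the z^1 term has j = 1.
C(11,1) = 11.
Coefficient = C(11,1) · 4^1 · 3^10 = 11 · 4 · 59049 = 2598156.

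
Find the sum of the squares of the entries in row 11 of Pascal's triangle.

Σ C(11,i)² is the coefficient of x^11 in (1+x)^11(1+x)^11 = (1+x)^22, i.e. C(22,11) = 705432.

705432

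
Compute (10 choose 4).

210

C(10,4) = (10·9·8·7) / 4! = 5040 / 24 = 210.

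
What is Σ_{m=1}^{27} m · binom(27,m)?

1811939328

Since m·C(27,m) = 27·C(26,m−1), the sum is 27·2^26 = 27·67108864 = 1811939328.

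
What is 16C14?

120

C(16,14) = C(16,2) by symmetry.
C(16,2) = (16·15) / 2! = 240 / 2 = 120.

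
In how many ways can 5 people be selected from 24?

This is C(24,5) = 42504.

42504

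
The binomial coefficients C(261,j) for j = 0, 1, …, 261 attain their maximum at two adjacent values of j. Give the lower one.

130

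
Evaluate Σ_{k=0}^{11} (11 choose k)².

Σ C(11,k)² is the coefficient of x^11 in (1+x)^11(1+x)^11 = (1+x)^22, i.e. C(22,11) = 705432.

705432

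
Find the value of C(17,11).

C(17,11) = C(17,6) by symmetry.
C(17,6) = (17·16·15·14·13·12) / 6! = 8910720 / 720 = 12376.

12376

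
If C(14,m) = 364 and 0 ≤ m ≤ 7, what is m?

C(14,m) increases on 0 ≤ m ≤ 7. C(14,2) = 91 and C(14,3) = 364, so m = 3.

3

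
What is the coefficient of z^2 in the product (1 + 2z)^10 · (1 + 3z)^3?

Coefficient of z^2 = Σ_{j} C(10,j)·2^j·C(3,2-j)·3^(2-j) for j from 0 to 2.
= 27 + 180 + 180 = 387.

387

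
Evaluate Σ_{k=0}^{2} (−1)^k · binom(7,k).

The partial alternating sum Σ_{k=0}^{2} (−1)^k C(7,k) = (−1)^2 C(6,2) = 15.

15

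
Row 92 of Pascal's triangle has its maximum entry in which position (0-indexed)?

46

C(92,m) is maximized at m = 92/2 = 46.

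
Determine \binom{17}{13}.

2380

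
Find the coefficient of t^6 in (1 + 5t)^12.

The general term is C(12,j)·(1)^j·(5t)^(12-j); the t^6 term has j = 6.
C(12,6) = 924.
Coefficient = C(12,6) · 5^6 = 924 · 15625 = 14437500.

14437500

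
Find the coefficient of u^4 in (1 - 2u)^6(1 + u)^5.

Coefficient of u^4 = Σ_{j} C(6,j)·(-2)^j·C(5,4-j)·1^(4-j) for j from 0 to 4.
= 5 + (-120) + 600 + (-800) + 240 = -75.

-75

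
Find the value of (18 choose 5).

C(18,5) = (18·17·16·15·14) / 5! = 1028160 / 120 = 8568.

8568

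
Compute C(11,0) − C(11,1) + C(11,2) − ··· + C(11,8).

45

The partial alternating sum Σ_{k=0}^{8} (−1)^k C(11,k) = (−1)^8 C(10,8) = 45.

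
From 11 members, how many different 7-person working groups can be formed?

330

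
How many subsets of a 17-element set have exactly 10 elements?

Choose the 10 positions: C(17,10) = 19448.

19448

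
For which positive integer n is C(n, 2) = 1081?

n(n−1)/2 = 1081 ⇒ n(n−1) = 2162. Since 47·46 = 2162, n = 47.

47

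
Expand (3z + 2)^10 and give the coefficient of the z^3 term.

414720

The general term is C(10,j)·(3z)^j·(2)^(10-j); the z^3 term has j = 3.
C(10,3) = 120.
Coefficient = C(10,3) · 3^3 · 2^7 = 120 · 27 · 128 = 414720.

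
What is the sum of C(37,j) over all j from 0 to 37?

137438953472

The entries of row 37 sum to 2^37 = 137438953472.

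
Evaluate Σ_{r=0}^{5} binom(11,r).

1024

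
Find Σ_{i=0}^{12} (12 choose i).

Setting x = 1 in (1+x)^12 gives Σ C(12,i) = 2^12 = 4096.

4096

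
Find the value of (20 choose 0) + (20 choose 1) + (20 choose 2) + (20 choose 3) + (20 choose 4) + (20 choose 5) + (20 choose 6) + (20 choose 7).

137980

1 + 20 + 190 + 1140 + 4845 + 15504 + 38760 + 77520 = 137980.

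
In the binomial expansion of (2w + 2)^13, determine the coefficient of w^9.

5857280

The general term is C(13,j)·(2w)^j·(2)^(13-j); the w^9 term has j = 9.
C(13,9) = 715.
Coefficient = C(13,9) · 2^9 · 2^4 = 715 · 512 · 16 = 5857280.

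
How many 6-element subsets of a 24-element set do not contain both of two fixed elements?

All 6-subsets: C(24,6) = 134596. Those containing both fixed elements: C(22,4) = 7315.
134596 − 7315 = 127281.

127281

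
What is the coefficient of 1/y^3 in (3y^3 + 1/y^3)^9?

10206

General term: C(9,j)·(3y^3)^j·(1/y^3)^(9-j), with y-exponent 3j − 3(9−j) = 6j − 27.
Set 6j − 27 = -3: j = 4.
C(9,4) = 126; 3^4 = 81; 1^5 = 1.
Coefficient = 126 · 81 · 1 = 10206.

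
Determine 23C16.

C(23,16) = C(23,7) by symmetry.
C(23,7) = (23·22·21·20·19·18·17) / 7! = 1235591280 / 5040 = 245157.

245157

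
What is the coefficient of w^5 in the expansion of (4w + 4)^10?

264241152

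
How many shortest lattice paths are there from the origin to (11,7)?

Each path is a sequence of 18 steps with 11 rights: C(18,11) = 31824.

31824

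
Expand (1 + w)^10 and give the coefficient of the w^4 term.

210

The general term is C(10,j)·(1)^j·(w)^(10-j); the w^4 term has j = 6.
C(10,6) = 210.
Coefficient = C(10,6) = 210.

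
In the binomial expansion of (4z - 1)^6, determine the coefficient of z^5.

-6144

The general term is C(6,j)·(4z)^j·(-1)^(6-j); the z^5 term has j = 5.
C(6,5) = 6.
Coefficient = C(6,5) · 4^5 · (-1)^1 = 6 · 1024 · (-1) = -6144.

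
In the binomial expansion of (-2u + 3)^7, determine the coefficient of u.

-10206

The general term is C(7,j)·(-2u)^j·(3)^(7-j); the u^1 term has j = 1.
C(7,1) = 7.
Coefficient = C(7,1) · (-2)^1 · 3^6 = 7 · (-2) · 729 = -10206.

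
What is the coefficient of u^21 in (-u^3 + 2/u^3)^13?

2288

General term: C(13,j)·(-u^3)^j·(2/u^3)^(13-j), with u-exponent 3j − 3(13−j) = 6j − 39.
Set 6j − 39 = 21: j = 10.
C(13,10) = 286; (-1)^10 = 1; 2^3 = 8.
Coefficient = 286 · 1 · 8 = 2288.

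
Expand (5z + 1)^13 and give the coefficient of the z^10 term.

The general term is C(13,j)·(5z)^j·(1)^(13-j); the z^10 term has j = 10.
C(13,10) = 286.
Coefficient = C(13,10) · 5^10 = 286 · 9765625 = 2792968750.

2792968750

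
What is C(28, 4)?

C(28,4) = (28·27·26·25) / 4! = 491400 / 24 = 20475.

20475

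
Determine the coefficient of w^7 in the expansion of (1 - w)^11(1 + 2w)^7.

-510

Coefficient of w^7 = Σ_{j} C(11,j)·(-1)^j·C(7,7-j)·2^(7-j) for j from 0 to 7.
= 128 + (-4928) + 36960 + (-92400) + 92400 + (-38808) + 6468 + (-330) = -510.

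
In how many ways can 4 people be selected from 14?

This is C(14,4) = 1001.

1001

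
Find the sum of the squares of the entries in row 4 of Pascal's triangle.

By Vandermonde's identity, Σ C(4,r)² = C(8,4) = 70.

70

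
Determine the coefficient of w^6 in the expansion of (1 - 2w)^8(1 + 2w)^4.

1792

Coefficient of w^6 = Σ_{j} C(8,j)·(-2)^j·C(4,6-j)·2^(6-j) for j from 2 to 6.
= 1792 + (-14336) + 26880 + (-14336) + 1792 = 1792.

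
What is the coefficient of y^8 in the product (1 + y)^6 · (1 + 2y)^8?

88720

Coefficient of y^8 = Σ_{j} C(6,j)·1^j·C(8,8-j)·2^(8-j) for j from 0 to 6.
= 256 + 6144 + 26880 + 35840 + 16800 + 2688 + 112 = 88720.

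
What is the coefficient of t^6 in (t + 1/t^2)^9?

General term: C(9,j)·(t)^j·(1/t^2)^(9-j), with t-exponent 1j − 2(9−j) = 3j − 18.
Set 3j − 18 = 6: j = 8.
C(9,8) = 9; 1^8 = 1; 1^1 = 1.
Coefficient = 9 · 1 · 1 = 9.

9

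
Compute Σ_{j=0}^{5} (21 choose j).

1 + 21 + 210 + 1330 + 5985 + 20349 = 27896.

27896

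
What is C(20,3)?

1140

C(20,3) = (20·19·18) / 3! = 6840 / 6 = 1140.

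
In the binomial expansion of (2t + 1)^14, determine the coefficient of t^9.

The general term is C(14,j)·(2t)^j·(1)^(14-j); the t^9 term has j = 9.
C(14,9) = 2002.
Coefficient = C(14,9) · 2^9 = 2002 · 512 = 1025024.

1025024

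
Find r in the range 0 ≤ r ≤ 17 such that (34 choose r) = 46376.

C(34,r) increases on 0 ≤ r ≤ 17. C(34,3) = 5984 and C(34,4) = 46376, so r = 4.

4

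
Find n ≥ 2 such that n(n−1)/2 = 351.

n(n−1)/2 = 351 ⇒ n(n−1) = 702. Since 27·26 = 702, n = 27.

27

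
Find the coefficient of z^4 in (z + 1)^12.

495

The general term is C(12,j)·(z)^j·(1)^(12-j); the z^4 term has j = 4.
C(12,4) = 495.
Coefficient = C(12,4) = 495.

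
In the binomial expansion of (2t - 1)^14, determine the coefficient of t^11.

The general term is C(14,j)·(2t)^j·(-1)^(14-j); the t^11 term has j = 11.
C(14,11) = 364.
Coefficient = C(14,11) · 2^11 · (-1)^3 = 364 · 2048 · (-1) = -745472.

-745472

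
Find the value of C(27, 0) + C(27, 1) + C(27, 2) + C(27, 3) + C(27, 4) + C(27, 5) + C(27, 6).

397594

1 + 27 + 351 + 2925 + 17550 + 80730 + 296010 = 397594.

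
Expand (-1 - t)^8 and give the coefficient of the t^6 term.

The general term is C(8,j)·(-1)^j·(-t)^(8-j); the t^6 term has j = 2.
C(8,2) = 28.
Coefficient = C(8,2) = 28.

28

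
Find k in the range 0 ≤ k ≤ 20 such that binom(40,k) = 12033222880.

13

C(40,k) increases on 0 ≤ k ≤ 20. C(40,12) = 5586853480 and C(40,13) = 12033222880, so k = 13.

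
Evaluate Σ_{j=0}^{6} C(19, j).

1 + 19 + 171 + 969 + 3876 + 11628 + 27132 = 43796.

43796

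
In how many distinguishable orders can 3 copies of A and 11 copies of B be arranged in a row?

Choose positions for the A's: C(14,3) = 364.

364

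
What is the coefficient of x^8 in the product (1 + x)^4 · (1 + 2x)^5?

Coefficient of x^8 = Σ_{j} C(4,j)·1^j·C(5,8-j)·2^(8-j) for j from 3 to 4.
= 128 + 80 = 208.

208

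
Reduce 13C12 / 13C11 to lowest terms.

1/6

C(n,k+1)/C(n,k) = (n−k)/(k+1) = (13−11)/(11+1) = 2/12 = 1/6.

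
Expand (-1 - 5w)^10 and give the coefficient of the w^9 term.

19531250

The general term is C(10,j)·(-1)^j·(-5w)^(10-j); the w^9 term has j = 1.
C(10,1) = 10.
Coefficient = C(10,1) · (-1)^1 · (-5)^9 = 10 · (-1) · (-1953125) = 19531250.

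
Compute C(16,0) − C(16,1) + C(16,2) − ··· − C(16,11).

-1365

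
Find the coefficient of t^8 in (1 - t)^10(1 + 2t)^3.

Coefficient of t^8 = Σ_{j} C(10,j)·(-1)^j·C(3,8-j)·2^(8-j) for j from 5 to 8.
= (-2016) + 2520 + (-720) + 45 = -171.

-171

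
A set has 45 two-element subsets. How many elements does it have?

n(n−1)/2 = 45 ⇒ n(n−1) = 90. Since 10·9 = 90, n = 10.

10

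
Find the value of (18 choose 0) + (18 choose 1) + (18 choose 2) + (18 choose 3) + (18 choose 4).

4048

1 + 18 + 153 + 816 + 3060 = 4048.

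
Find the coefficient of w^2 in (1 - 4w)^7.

The general term is C(7,j)·(1)^j·(-4w)^(7-j); the w^2 term has j = 5.
C(7,5) = 21.
Coefficient = C(7,5) · (-4)^2 = 21 · 16 = 336.

336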